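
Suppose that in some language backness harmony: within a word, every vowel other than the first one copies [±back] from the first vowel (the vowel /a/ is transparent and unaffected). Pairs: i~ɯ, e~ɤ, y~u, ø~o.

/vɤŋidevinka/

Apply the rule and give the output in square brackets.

[vɤŋɯdɤvɯnka]

/i/ harmonizes with /ɤ/ ([+back]) → [ɯ]
/e/ harmonizes with /ɤ/ ([+back]) → [ɤ]
/i/ harmonizes with /ɤ/ ([+back]) → [ɯ]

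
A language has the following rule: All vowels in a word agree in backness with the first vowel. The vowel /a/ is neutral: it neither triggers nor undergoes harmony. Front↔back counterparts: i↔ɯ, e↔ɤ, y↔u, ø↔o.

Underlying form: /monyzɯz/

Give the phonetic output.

[monuzɯz]

/y/ harmonizes with /o/ ([+back]) → [u]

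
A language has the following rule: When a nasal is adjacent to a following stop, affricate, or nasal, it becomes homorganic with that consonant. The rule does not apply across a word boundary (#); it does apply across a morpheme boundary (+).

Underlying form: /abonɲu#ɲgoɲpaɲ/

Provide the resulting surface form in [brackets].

/n/ before /ɲ/ (palatal) → [ɲ]
/ɲ/ before /g/ (velar) → [ŋ]
/ɲ/ before /p/ (labial) → [m]

[aboɲɲu#ŋgompaɲ]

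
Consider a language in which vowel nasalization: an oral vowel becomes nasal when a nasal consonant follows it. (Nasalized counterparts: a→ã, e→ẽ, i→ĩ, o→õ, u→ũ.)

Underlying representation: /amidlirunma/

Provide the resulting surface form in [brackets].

[ãmidlirũnma]

/a/ before nasal /m/ → [ã]
/u/ before nasal /n/ → [ũ]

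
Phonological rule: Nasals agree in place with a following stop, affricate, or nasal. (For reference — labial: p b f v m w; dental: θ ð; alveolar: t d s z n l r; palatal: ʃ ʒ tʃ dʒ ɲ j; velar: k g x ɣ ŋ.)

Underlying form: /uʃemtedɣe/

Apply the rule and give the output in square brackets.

[uʃentedɣe]

/m/ before /t/ (alveolar) → [n]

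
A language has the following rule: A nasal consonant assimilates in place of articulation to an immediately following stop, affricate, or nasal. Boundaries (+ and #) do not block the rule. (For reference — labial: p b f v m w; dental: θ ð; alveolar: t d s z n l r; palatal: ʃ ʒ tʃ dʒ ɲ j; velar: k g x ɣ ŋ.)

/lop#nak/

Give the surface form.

no segment meets the rule's conditions; no change.

[lop#nak]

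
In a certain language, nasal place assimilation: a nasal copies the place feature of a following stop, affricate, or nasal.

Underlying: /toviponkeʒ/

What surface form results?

/n/ before /k/ (velar) → [ŋ]

[tovipoŋkeʒ]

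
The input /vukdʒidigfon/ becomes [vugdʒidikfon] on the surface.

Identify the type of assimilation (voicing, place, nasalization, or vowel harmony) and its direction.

/k/→[g] /g/→[k].
Each target copies a feature from the following segment, so the direction is regressive.

voicing assimilation, regressive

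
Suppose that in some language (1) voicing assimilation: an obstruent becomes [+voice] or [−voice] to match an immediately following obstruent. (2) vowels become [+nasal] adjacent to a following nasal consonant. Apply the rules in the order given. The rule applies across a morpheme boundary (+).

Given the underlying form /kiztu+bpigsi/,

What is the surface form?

Rule 1: /z/ before /t/ (voiceless) → [s]
Rule 1: /b/ before /p/ (voiceless) → [p]
Rule 1: /g/ before /s/ (voiceless) → [k]
After rule 1: kistu+ppiksi
Rule 2: no segment meets the rule's conditions; no change.

[kistu+ppiksi]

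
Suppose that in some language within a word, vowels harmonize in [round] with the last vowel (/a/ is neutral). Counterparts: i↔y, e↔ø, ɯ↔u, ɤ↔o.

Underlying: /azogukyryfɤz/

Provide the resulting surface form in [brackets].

[azɤgɯkirifɤz]

/o/ harmonizes with /ɤ/ ([-round]) → [ɤ]
/u/ harmonizes with /ɤ/ ([-round]) → [ɯ]
/y/ harmonizes with /ɤ/ ([-round]) → [i]
/y/ harmonizes with /ɤ/ ([-round]) → [i]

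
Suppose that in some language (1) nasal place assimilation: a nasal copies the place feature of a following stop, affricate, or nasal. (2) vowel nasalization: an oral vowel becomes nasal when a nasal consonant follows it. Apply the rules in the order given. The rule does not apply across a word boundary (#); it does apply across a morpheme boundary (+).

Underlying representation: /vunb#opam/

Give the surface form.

[vũmb#opãm]

Rule 1: /n/ before /b/ (labial) → [m]
After rule 1: vumb#opam
Rule 2: /u/ before nasal /m/ → [ũ]
Rule 2: /a/ before nasal /m/ → [ã]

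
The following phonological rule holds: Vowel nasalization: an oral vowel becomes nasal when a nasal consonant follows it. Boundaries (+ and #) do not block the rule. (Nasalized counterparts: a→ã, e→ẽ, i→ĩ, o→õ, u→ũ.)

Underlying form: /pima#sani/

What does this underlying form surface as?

/i/ before nasal /m/ → [ĩ]
/a/ before nasal /n/ → [ã]

[pĩma#sãni]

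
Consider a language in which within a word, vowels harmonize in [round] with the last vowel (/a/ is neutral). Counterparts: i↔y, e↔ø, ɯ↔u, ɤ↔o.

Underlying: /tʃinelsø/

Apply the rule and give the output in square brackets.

[tʃynølsø]

/i/ harmonizes with /ø/ ([+round]) → [y]
/e/ harmonizes with /ø/ ([+round]) → [ø]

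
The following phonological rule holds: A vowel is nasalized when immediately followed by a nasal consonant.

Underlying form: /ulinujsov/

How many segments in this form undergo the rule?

/i/ before nasal /n/ → [ĩ]
1 segment changes.

1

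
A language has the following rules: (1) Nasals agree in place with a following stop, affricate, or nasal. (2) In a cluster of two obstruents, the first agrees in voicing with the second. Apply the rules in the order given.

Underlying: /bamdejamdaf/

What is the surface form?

[bandejandaf]

Rule 1: /m/ before /d/ (alveolar) → [n]
Rule 1: /m/ before /d/ (alveolar) → [n]
After rule 1: bandejandaf
Rule 2: no segment meets the rule's conditions; no change.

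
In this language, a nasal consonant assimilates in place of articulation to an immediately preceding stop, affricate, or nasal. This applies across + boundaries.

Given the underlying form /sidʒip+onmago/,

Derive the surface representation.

[sidʒip+onnago]

/m/ after /n/ (alveolar) → [n]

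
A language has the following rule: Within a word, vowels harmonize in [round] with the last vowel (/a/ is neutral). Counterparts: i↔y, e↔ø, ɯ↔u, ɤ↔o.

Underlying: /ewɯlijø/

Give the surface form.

[øwulyjø]

/e/ harmonizes with /ø/ ([+round]) → [ø]
/ɯ/ harmonizes with /ø/ ([+round]) → [u]
/i/ harmonizes with /ø/ ([+round]) → [y]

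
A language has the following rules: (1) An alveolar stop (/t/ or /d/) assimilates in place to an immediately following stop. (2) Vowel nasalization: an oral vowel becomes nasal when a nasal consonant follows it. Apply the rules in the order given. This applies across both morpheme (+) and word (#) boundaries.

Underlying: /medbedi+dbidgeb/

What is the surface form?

Rule 1: /d/ before /b/ (labial) → [b]
Rule 1: /d/ before /b/ (labial) → [b]
Rule 1: /d/ before /g/ (velar) → [g]
After rule 1: mebbedi+bbiggeb
Rule 2: no segment meets the rule's conditions; no change.

[mebbedi+bbiggeb]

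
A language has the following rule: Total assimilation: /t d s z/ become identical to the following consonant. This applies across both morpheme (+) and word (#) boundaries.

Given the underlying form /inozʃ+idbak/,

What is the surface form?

[inoʃʃ+ibbak]

/z/ before /ʃ/ → [ʃ] (total assimilation)
/d/ before /b/ → [b] (total assimilation)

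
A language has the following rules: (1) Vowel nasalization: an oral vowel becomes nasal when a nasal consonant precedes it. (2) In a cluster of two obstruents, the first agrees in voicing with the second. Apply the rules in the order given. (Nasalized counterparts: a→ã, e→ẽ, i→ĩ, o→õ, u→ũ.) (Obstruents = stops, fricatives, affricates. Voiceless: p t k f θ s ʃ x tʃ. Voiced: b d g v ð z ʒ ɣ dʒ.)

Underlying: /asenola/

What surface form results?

[asenõla]

Rule 1: /o/ after nasal /n/ → [õ]
After rule 1: asenõla
Rule 2: no segment meets the rule's conditions; no change.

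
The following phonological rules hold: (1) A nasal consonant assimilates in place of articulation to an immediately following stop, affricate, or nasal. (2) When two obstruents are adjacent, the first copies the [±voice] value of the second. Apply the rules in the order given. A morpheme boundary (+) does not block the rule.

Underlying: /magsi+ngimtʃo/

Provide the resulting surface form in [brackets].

[maksi+ŋgiɲtʃo]

Rule 1: /n/ before /g/ (velar) → [ŋ]
Rule 1: /m/ before /tʃ/ (palatal) → [ɲ]
After rule 1: magsi+ŋgiɲtʃo
Rule 2: /g/ before /s/ (voiceless) → [k]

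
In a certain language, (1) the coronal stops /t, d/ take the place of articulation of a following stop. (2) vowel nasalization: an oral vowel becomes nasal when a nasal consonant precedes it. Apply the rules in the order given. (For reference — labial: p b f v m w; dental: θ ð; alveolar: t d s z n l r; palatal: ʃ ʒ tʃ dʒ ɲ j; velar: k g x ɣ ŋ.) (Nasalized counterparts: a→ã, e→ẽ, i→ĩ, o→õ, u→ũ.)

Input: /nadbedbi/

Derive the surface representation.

Rule 1: /d/ before /b/ (labial) → [b]
Rule 1: /d/ before /b/ (labial) → [b]
After rule 1: nabbebbi
Rule 2: /a/ after nasal /n/ → [ã]

[nãbbebbi]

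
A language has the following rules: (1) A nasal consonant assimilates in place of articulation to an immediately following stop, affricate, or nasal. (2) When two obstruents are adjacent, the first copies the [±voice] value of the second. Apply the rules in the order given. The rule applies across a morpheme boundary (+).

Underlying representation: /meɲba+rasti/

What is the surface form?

Rule 1: /ɲ/ before /b/ (labial) → [m]
After rule 1: memba+rasti
Rule 2: no segment meets the rule's conditions; no change.

[memba+rasti]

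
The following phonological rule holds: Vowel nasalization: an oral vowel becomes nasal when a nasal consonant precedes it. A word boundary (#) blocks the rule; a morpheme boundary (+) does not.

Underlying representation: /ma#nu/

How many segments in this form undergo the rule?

/a/ after nasal /m/ → [ã]
/u/ after nasal /n/ → [ũ]
2 segments change.

2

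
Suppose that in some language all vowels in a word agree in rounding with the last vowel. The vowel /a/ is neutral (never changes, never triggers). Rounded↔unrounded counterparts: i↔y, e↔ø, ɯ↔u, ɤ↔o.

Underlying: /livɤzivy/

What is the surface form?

/i/ harmonizes with /y/ ([+round]) → [y]
/ɤ/ harmonizes with /y/ ([+round]) → [o]
/i/ harmonizes with /y/ ([+round]) → [y]

[lyvozyvy]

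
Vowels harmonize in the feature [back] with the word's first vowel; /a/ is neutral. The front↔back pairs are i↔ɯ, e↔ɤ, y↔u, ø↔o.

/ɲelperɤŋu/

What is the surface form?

/ɤ/ harmonizes with /e/ ([-back]) → [e]
/u/ harmonizes with /e/ ([-back]) → [y]

[ɲelpereŋy]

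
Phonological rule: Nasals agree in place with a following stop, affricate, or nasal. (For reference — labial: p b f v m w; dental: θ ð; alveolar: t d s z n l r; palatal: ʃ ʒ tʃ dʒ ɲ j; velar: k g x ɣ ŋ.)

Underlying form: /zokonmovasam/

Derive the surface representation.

/n/ before /m/ (labial) → [m]

[zokommovasam]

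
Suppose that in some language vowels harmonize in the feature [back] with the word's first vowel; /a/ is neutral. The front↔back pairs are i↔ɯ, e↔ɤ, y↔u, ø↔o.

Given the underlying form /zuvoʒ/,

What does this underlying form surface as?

no segment meets the rule's conditions; no change.

[zuvoʒ]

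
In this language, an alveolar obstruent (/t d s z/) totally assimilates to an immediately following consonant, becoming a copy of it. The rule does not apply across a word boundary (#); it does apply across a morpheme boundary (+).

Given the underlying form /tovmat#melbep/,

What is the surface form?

[tovmat#melbep]

no segment meets the rule's conditions; no change.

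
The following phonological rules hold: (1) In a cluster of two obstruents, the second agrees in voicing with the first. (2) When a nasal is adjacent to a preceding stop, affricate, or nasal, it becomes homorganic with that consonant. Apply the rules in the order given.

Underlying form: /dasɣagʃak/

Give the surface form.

[dasxagʒak]

Rule 1: /ɣ/ after /s/ (voiceless) → [x]
Rule 1: /ʃ/ after /g/ (voiced) → [ʒ]
After rule 1: dasxagʒak
Rule 2: no segment meets the rule's conditions; no change.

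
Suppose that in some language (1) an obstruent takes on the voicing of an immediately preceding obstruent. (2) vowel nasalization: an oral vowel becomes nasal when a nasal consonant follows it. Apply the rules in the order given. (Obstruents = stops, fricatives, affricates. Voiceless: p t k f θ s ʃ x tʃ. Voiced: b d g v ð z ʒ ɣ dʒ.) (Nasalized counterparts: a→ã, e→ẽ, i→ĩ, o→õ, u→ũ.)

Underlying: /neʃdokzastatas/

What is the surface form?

Rule 1: /d/ after /ʃ/ (voiceless) → [t]
Rule 1: /z/ after /k/ (voiceless) → [s]
After rule 1: neʃtoksastatas
Rule 2: no segment meets the rule's conditions; no change.

[neʃtoksastatas]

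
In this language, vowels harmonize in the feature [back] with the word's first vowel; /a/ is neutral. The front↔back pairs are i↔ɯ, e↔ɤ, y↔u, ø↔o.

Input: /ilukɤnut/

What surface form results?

[ilykenyt]

/u/ harmonizes with /i/ ([-back]) → [y]
/ɤ/ harmonizes with /i/ ([-back]) → [e]
/u/ harmonizes with /i/ ([-back]) → [y]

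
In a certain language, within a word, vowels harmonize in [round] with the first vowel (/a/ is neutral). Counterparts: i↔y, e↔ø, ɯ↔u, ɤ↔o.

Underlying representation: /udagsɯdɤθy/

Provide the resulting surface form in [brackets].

/ɯ/ harmonizes with /u/ ([+round]) → [u]
/ɤ/ harmonizes with /u/ ([+round]) → [o]

[udagsudoθy]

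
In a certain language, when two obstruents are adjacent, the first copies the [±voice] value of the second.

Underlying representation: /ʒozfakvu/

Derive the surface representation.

[ʒosfagvu]

/z/ before /f/ (voiceless) → [s]
/k/ before /v/ (voiced) → [g]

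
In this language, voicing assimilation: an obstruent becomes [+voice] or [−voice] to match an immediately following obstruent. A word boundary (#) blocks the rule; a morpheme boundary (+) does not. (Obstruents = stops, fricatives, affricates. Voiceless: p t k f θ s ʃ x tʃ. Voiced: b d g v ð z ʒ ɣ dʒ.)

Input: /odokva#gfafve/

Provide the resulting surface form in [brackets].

[odogva#kfavve]

/k/ before /v/ (voiced) → [g]
/g/ before /f/ (voiceless) → [k]
/f/ before /v/ (voiced) → [v]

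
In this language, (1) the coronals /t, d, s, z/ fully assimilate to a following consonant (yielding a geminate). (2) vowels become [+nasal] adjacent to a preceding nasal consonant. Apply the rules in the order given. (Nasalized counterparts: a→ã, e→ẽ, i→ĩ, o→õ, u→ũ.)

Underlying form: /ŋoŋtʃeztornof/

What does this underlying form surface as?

Rule 1: /z/ before /t/ → [t] (total assimilation)
After rule 1: ŋoŋtʃettornof
Rule 2: /o/ after nasal /ŋ/ → [õ]
Rule 2: /o/ after nasal /n/ → [õ]

[ŋõŋtʃettornõf]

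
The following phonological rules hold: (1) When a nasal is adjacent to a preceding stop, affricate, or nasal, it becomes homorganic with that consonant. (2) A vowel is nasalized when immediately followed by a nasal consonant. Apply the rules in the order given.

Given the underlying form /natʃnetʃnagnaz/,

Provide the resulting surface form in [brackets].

[natʃɲetʃɲagŋaz]

Rule 1: /n/ after /tʃ/ (palatal) → [ɲ]
Rule 1: /n/ after /tʃ/ (palatal) → [ɲ]
Rule 1: /n/ after /g/ (velar) → [ŋ]
After rule 1: natʃɲetʃɲagŋaz
Rule 2: no segment meets the rule's conditions; no change.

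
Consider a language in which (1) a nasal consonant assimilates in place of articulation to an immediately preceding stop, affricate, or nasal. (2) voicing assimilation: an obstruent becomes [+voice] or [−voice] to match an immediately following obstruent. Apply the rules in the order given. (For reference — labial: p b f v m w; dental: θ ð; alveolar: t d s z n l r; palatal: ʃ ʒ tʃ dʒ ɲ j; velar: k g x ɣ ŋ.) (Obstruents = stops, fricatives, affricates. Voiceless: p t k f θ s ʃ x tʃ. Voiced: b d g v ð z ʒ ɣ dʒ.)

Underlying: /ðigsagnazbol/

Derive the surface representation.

Rule 1: /n/ after /g/ (velar) → [ŋ]
After rule 1: ðigsagŋazbol
Rule 2: /g/ before /s/ (voiceless) → [k]

[ðiksagŋazbol]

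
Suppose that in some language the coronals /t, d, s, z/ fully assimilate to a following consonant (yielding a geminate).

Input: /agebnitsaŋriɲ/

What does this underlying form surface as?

/t/ before /s/ → [s] (total assimilation)

[agebnissaŋriɲ]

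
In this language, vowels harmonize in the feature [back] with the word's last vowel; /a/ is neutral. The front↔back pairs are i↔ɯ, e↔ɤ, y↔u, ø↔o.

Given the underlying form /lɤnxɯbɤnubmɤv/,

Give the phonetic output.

[lɤnxɯbɤnubmɤv]

no segment meets the rule's conditions; no change.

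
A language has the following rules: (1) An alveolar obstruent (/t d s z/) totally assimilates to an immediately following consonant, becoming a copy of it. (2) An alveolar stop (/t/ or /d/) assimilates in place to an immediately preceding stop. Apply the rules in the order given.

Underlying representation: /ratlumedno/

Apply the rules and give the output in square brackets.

Rule 1: /t/ before /l/ → [l] (total assimilation)
Rule 1: /d/ before /n/ → [n] (total assimilation)
After rule 1: rallumenno
Rule 2: no segment meets the rule's conditions; no change.

[rallumenno]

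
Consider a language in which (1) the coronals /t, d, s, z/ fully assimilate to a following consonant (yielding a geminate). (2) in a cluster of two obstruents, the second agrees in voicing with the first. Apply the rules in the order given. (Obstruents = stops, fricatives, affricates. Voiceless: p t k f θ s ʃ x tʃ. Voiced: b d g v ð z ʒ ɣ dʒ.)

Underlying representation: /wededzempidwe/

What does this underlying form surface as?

Rule 1: /d/ before /z/ → [z] (total assimilation)
Rule 1: /d/ before /w/ → [w] (total assimilation)
After rule 1: wedezzempiwwe
Rule 2: no segment meets the rule's conditions; no change.

[wedezzempiwwe]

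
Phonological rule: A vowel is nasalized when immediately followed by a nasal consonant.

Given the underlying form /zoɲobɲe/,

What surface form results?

/o/ before nasal /ɲ/ → [õ]

[zõɲobɲe]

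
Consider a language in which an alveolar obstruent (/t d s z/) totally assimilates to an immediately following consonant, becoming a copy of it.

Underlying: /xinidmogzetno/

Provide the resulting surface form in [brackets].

[xinimmogzenno]

/d/ before /m/ → [m] (total assimilation)
/t/ before /n/ → [n] (total assimilation)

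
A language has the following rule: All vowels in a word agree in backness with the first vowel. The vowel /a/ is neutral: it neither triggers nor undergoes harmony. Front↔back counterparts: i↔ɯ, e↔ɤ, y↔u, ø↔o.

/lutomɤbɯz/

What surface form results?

[lutomɤbɯz]

no segment meets the rule's conditions; no change.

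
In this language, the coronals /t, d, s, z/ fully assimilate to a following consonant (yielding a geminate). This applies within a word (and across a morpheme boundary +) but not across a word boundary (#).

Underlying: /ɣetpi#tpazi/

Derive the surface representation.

/t/ before /p/ → [p] (total assimilation)
/t/ before /p/ → [p] (total assimilation)

[ɣeppi#ppazi]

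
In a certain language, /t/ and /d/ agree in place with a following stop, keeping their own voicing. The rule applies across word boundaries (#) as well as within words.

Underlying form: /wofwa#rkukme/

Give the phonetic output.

[wofwa#rkukme]

no segment meets the rule's conditions; no change.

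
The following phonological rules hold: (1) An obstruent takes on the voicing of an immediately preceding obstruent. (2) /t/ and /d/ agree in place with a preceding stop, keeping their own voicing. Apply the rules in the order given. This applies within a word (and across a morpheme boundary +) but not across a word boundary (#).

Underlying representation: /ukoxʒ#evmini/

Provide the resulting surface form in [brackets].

[ukoxʃ#evmini]

Rule 1: /ʒ/ after /x/ (voiceless) → [ʃ]
After rule 1: ukoxʃ#evmini
Rule 2: no segment meets the rule's conditions; no change.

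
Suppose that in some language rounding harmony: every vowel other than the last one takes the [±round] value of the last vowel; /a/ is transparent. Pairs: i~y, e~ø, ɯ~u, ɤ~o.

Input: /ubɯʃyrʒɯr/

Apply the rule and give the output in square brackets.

[ɯbɯʃirʒɯr]

/u/ harmonizes with /ɯ/ ([-round]) → [ɯ]
/y/ harmonizes with /ɯ/ ([-round]) → [i]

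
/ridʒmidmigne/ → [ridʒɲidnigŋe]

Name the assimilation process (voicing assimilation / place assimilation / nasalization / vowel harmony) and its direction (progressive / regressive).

place assimilation, progressive

/m/→[ɲ] /m/→[n] /n/→[ŋ].
Each target copies a feature from the preceding segment, so the direction is progressive.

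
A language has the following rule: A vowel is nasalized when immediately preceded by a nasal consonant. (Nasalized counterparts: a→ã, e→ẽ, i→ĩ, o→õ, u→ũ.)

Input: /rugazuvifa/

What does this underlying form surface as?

[rugazuvifa]

no segment meets the rule's conditions; no change.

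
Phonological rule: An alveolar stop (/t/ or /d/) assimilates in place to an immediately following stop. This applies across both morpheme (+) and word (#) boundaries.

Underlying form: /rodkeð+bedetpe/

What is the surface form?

/d/ before /k/ (velar) → [g]
/t/ before /p/ (labial) → [p]

[rogkeð+bedeppe]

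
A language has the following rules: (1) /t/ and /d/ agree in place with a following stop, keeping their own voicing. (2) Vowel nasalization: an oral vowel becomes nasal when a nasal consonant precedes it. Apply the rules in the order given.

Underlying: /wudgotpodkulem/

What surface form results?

Rule 1: /d/ before /g/ (velar) → [g]
Rule 1: /t/ before /p/ (labial) → [p]
Rule 1: /d/ before /k/ (velar) → [g]
After rule 1: wuggoppogkulem
Rule 2: no segment meets the rule's conditions; no change.

[wuggoppogkulem]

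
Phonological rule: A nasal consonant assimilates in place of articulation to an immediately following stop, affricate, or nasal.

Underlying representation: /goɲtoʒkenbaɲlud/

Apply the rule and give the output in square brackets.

[gontoʒkembaɲlud]

/ɲ/ before /t/ (alveolar) → [n]
/n/ before /b/ (labial) → [m]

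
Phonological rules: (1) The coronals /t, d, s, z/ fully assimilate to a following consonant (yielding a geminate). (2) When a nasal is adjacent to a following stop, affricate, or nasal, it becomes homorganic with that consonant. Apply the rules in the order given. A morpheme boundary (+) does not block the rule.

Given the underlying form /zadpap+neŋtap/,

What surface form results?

Rule 1: /d/ before /p/ → [p] (total assimilation)
After rule 1: zappap+neŋtap
Rule 2: /ŋ/ before /t/ (alveolar) → [n]

[zappap+nentap]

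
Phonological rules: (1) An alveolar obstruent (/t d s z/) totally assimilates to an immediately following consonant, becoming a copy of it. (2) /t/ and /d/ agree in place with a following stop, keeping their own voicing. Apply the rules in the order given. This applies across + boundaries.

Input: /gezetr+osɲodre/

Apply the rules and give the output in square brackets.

[gezerr+oɲɲorre]

Rule 1: /t/ before /r/ → [r] (total assimilation)
Rule 1: /s/ before /ɲ/ → [ɲ] (total assimilation)
Rule 1: /d/ before /r/ → [r] (total assimilation)
After rule 1: gezerr+oɲɲorre
Rule 2: no segment meets the rule's conditions; no change.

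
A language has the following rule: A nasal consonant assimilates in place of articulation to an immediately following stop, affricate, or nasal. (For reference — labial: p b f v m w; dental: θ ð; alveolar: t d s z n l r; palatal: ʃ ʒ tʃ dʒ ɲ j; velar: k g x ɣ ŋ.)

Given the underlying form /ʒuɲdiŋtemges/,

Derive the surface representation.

[ʒundinteŋges]

/ɲ/ before /d/ (alveolar) → [n]
/ŋ/ before /t/ (alveolar) → [n]
/m/ before /g/ (velar) → [ŋ]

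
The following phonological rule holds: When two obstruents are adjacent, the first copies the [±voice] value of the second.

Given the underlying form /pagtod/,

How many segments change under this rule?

/g/ before /t/ (voiceless) → [k]
1 segment changes.

1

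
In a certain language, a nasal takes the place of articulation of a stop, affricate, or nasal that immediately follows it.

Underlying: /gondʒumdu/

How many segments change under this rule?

2

/n/ before /dʒ/ (palatal) → [ɲ]
/m/ before /d/ (alveolar) → [n]
2 segments change.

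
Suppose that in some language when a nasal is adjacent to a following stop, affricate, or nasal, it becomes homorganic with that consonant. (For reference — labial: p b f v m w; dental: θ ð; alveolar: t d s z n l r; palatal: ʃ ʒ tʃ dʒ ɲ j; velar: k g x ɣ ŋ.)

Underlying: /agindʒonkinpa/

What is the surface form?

[agiɲdʒoŋkimpa]

/n/ before /dʒ/ (palatal) → [ɲ]
/n/ before /k/ (velar) → [ŋ]
/n/ before /p/ (labial) → [m]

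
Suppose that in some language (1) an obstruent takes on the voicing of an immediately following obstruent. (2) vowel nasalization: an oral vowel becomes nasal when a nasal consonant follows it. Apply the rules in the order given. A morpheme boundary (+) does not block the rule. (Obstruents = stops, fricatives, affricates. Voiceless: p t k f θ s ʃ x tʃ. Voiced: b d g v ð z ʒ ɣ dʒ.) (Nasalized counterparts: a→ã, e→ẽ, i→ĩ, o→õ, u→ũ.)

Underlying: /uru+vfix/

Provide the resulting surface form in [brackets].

[uru+ffix]

Rule 1: /v/ before /f/ (voiceless) → [f]
After rule 1: uru+ffix
Rule 2: no segment meets the rule's conditions; no change.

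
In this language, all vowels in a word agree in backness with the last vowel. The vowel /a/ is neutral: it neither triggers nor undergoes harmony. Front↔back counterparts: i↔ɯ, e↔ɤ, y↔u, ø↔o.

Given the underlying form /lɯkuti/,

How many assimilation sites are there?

2

/ɯ/ harmonizes with /i/ ([-back]) → [i]
/u/ harmonizes with /i/ ([-back]) → [y]
2 segments change.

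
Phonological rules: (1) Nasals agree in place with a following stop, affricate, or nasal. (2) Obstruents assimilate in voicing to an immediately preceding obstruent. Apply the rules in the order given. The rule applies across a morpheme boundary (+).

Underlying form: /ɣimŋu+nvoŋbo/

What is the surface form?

Rule 1: /m/ before /ŋ/ (velar) → [ŋ]
Rule 1: /ŋ/ before /b/ (labial) → [m]
After rule 1: ɣiŋŋu+nvombo
Rule 2: no segment meets the rule's conditions; no change.

[ɣiŋŋu+nvombo]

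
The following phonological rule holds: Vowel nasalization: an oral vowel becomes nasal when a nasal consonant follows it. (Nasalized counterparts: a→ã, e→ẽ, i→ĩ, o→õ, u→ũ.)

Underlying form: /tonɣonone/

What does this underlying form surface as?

[tõnɣõnõne]

/o/ before nasal /n/ → [õ]
/o/ before nasal /n/ → [õ]
/o/ before nasal /n/ → [õ]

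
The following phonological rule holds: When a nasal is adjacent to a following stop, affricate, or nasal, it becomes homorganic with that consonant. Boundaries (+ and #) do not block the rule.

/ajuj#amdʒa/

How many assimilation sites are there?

1

/m/ before /dʒ/ (palatal) → [ɲ]
1 segment changes.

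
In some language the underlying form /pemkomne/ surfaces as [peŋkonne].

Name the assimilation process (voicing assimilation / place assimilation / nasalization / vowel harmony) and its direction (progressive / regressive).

place assimilation, regressive

/m/→[ŋ] /m/→[n].
Each target copies a feature from the following segment, so the direction is regressive.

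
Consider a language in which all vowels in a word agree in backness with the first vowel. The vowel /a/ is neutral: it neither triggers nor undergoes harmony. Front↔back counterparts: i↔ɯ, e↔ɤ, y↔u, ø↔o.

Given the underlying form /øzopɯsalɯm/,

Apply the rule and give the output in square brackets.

/o/ harmonizes with /ø/ ([-back]) → [ø]
/ɯ/ harmonizes with /ø/ ([-back]) → [i]
/ɯ/ harmonizes with /ø/ ([-back]) → [i]

[øzøpisalim]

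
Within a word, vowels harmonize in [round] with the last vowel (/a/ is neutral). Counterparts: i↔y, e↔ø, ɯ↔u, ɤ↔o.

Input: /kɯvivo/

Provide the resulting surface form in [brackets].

/ɯ/ harmonizes with /o/ ([+round]) → [u]
/i/ harmonizes with /o/ ([+round]) → [y]

[kuvyvo]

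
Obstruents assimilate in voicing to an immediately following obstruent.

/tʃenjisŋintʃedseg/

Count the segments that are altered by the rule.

1

/d/ before /s/ (voiceless) → [t]
1 segment changes.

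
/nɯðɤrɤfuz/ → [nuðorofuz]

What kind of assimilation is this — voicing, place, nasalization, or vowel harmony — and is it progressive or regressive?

vowel harmony, regressive

/ɯ/→[u] /ɤ/→[o] /ɤ/→[o].
Vowels agree with the last vowel, so the harmony is regressive.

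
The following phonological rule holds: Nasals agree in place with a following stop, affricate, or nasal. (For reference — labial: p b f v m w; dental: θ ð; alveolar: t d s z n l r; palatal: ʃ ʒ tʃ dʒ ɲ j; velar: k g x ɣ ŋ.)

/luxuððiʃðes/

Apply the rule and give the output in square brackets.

no segment meets the rule's conditions; no change.

[luxuððiʃðes]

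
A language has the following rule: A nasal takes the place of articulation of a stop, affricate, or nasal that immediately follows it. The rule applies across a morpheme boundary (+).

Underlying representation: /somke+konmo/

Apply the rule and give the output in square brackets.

[soŋke+kommo]

/m/ before /k/ (velar) → [ŋ]
/n/ before /m/ (labial) → [m]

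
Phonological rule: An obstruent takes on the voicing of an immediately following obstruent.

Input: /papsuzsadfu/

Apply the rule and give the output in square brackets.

/z/ before /s/ (voiceless) → [s]
/d/ before /f/ (voiceless) → [t]

[papsussatfu]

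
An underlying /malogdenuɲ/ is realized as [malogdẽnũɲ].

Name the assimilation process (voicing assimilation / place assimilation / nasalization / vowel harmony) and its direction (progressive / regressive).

nasalization, regressive

/e/→[ẽ] /u/→[ũ].
Each target copies a feature from the following segment, so the direction is regressive.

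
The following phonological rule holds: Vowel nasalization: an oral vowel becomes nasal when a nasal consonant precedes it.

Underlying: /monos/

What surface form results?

[mõnõs]

/o/ after nasal /m/ → [õ]
/o/ after nasal /n/ → [õ]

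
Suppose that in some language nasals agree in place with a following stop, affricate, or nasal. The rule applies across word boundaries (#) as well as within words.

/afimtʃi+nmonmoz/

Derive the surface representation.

[afiɲtʃi+mmommoz]

/m/ before /tʃ/ (palatal) → [ɲ]
/n/ before /m/ (labial) → [m]
/n/ before /m/ (labial) → [m]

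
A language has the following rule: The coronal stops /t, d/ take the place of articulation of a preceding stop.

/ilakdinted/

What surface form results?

/d/ after /k/ (velar) → [g]

[ilakginted]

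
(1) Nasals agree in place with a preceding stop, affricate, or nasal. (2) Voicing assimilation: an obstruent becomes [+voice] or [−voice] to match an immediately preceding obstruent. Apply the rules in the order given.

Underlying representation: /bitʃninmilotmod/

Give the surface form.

[bitʃɲinnilotnod]

Rule 1: /n/ after /tʃ/ (palatal) → [ɲ]
Rule 1: /m/ after /n/ (alveolar) → [n]
Rule 1: /m/ after /t/ (alveolar) → [n]
After rule 1: bitʃɲinnilotnod
Rule 2: no segment meets the rule's conditions; no change.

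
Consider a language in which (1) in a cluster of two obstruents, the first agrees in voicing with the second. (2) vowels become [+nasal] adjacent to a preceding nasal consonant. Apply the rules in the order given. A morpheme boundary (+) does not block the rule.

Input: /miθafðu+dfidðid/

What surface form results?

[mĩθavðu+tfidðid]

Rule 1: /f/ before /ð/ (voiced) → [v]
Rule 1: /d/ before /f/ (voiceless) → [t]
After rule 1: miθavðu+tfidðid
Rule 2: /i/ after nasal /m/ → [ĩ]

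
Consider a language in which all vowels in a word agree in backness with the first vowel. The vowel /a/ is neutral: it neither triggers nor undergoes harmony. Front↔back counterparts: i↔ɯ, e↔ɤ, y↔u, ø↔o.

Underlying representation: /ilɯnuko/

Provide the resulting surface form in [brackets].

[ilinykø]

/ɯ/ harmonizes with /i/ ([-back]) → [i]
/u/ harmonizes with /i/ ([-back]) → [y]
/o/ harmonizes with /i/ ([-back]) → [ø]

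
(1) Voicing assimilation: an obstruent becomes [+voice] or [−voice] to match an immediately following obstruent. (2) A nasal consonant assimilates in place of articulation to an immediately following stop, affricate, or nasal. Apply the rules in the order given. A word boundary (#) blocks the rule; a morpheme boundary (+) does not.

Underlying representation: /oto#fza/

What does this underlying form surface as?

[oto#vza]

Rule 1: /f/ before /z/ (voiced) → [v]
After rule 1: oto#vza
Rule 2: no segment meets the rule's conditions; no change.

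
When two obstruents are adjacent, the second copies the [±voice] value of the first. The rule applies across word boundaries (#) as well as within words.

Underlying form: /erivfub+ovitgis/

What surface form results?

/f/ after /v/ (voiced) → [v]
/g/ after /t/ (voiceless) → [k]

[erivvub+ovitkis]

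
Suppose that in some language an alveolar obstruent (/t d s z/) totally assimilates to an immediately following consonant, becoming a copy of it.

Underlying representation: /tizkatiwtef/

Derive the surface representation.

[tikkatiwtef]

/z/ before /k/ → [k] (total assimilation)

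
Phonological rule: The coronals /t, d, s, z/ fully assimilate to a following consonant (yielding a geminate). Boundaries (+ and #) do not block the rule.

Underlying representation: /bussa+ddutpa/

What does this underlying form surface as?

/t/ before /p/ → [p] (total assimilation)

[bussa+dduppa]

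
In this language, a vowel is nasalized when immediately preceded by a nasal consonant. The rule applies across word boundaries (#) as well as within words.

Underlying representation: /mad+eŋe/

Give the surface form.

[mãd+eŋẽ]

/a/ after nasal /m/ → [ã]
/e/ after nasal /ŋ/ → [ẽ]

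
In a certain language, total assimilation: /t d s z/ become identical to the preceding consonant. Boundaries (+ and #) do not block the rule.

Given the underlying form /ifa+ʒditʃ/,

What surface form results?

[ifa+ʒʒitʃ]

/d/ after /ʒ/ → [ʒ] (total assimilation)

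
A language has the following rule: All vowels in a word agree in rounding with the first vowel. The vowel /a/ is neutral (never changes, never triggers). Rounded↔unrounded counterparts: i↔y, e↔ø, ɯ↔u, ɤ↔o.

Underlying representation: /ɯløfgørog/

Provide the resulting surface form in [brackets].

/ø/ harmonizes with /ɯ/ ([-round]) → [e]
/ø/ harmonizes with /ɯ/ ([-round]) → [e]
/o/ harmonizes with /ɯ/ ([-round]) → [ɤ]

[ɯlefgerɤg]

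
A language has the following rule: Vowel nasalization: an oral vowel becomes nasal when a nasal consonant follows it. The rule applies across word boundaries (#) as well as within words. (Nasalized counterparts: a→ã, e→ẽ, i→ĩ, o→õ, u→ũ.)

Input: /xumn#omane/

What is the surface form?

[xũmn#õmãne]

/u/ before nasal /m/ → [ũ]
/o/ before nasal /m/ → [õ]
/a/ before nasal /n/ → [ã]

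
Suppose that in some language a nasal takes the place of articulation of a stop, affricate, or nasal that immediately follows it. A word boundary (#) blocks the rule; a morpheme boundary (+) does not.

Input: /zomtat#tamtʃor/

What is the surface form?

/m/ before /t/ (alveolar) → [n]
/m/ before /tʃ/ (palatal) → [ɲ]

[zontat#taɲtʃor]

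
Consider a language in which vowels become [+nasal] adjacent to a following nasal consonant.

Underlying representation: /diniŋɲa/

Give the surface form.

[dĩnĩŋɲa]

/i/ before nasal /n/ → [ĩ]
/i/ before nasal /ŋ/ → [ĩ]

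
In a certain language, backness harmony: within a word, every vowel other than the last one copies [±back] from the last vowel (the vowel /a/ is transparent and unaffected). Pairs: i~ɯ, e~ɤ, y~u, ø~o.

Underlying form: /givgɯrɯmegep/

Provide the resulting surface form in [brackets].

[givgirimegep]

/ɯ/ harmonizes with /e/ ([-back]) → [i]
/ɯ/ harmonizes with /e/ ([-back]) → [i]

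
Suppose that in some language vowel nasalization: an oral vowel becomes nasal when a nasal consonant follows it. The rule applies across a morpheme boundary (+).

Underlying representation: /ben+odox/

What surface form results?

/e/ before nasal /n/ → [ẽ]

[bẽn+odox]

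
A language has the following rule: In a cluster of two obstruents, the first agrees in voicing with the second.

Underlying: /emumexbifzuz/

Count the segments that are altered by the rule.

/x/ before /b/ (voiced) → [ɣ]
/f/ before /z/ (voiced) → [v]
2 segments change.

2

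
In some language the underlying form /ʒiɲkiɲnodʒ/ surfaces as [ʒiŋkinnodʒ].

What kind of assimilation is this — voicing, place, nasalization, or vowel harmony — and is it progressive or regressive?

/ɲ/→[ŋ] /ɲ/→[n].
Each target copies a feature from the following segment, so the direction is regressive.

place assimilation, regressive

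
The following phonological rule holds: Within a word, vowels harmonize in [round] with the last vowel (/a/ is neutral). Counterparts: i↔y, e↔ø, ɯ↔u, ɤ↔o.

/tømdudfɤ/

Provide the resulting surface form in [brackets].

[temdɯdfɤ]

/ø/ harmonizes with /ɤ/ ([-round]) → [e]
/u/ harmonizes with /ɤ/ ([-round]) → [ɯ]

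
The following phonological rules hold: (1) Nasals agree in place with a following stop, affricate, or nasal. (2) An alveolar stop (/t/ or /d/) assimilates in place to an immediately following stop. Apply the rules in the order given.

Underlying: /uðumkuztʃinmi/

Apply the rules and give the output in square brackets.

Rule 1: /m/ before /k/ (velar) → [ŋ]
Rule 1: /n/ before /m/ (labial) → [m]
After rule 1: uðuŋkuztʃimmi
Rule 2: no segment meets the rule's conditions; no change.

[uðuŋkuztʃimmi]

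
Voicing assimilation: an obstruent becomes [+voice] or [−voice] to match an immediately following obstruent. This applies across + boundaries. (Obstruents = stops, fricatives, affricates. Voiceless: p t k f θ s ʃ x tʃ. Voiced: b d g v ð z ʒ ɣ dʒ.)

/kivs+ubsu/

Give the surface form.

[kifs+upsu]

/v/ before /s/ (voiceless) → [f]
/b/ before /s/ (voiceless) → [p]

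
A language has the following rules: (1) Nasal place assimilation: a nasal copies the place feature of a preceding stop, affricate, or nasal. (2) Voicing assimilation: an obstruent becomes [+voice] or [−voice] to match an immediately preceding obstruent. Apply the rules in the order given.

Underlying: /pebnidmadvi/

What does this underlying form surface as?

[pebmidnadvi]

Rule 1: /n/ after /b/ (labial) → [m]
Rule 1: /m/ after /d/ (alveolar) → [n]
After rule 1: pebmidnadvi
Rule 2: no segment meets the rule's conditions; no change.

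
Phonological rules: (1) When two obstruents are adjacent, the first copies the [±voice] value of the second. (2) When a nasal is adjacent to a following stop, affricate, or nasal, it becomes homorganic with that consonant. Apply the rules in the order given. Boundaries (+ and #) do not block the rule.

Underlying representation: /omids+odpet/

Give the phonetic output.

Rule 1: /d/ before /s/ (voiceless) → [t]
Rule 1: /d/ before /p/ (voiceless) → [t]
After rule 1: omits+otpet
Rule 2: no segment meets the rule's conditions; no change.

[omits+otpet]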